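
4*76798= 307192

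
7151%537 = 170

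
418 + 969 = 1387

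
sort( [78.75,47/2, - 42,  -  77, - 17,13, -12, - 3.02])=[ - 77 , - 42 , - 17, - 12 , - 3.02 , 13,47/2,78.75 ]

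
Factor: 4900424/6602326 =2^2*612553^1*3301163^( - 1 ) = 2450212/3301163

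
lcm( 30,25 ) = 150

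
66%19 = 9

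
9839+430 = 10269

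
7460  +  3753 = 11213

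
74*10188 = 753912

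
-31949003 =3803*(-8401 )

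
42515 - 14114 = 28401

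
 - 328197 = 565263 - 893460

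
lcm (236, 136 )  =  8024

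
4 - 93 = -89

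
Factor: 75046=2^1*157^1*239^1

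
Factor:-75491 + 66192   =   - 9299= - 17^1*547^1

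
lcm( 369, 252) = 10332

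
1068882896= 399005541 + 669877355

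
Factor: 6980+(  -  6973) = 7=7^1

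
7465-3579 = 3886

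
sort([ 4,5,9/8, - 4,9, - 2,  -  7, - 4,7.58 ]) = [ - 7, - 4, - 4, - 2, 9/8, 4,5,7.58, 9] 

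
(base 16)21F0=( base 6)104120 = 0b10000111110000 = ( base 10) 8688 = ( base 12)5040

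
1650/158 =825/79 = 10.44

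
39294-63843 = -24549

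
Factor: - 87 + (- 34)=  - 11^2 = - 121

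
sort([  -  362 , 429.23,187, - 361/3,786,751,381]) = [ - 362, - 361/3 , 187,381,429.23,751, 786 ] 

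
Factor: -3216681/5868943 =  - 3^2  *  13^1*19^1*137^(-1)*1447^1*42839^( -1 ) 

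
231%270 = 231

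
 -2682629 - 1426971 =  -4109600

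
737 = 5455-4718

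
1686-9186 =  -7500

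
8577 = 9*953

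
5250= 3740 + 1510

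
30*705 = 21150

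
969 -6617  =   - 5648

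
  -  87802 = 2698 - 90500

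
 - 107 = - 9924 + 9817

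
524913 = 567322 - 42409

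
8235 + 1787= 10022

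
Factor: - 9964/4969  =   - 2^2*47^1*53^1*4969^( - 1 ) 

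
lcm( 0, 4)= 0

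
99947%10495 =5492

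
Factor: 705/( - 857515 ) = -3^1* 41^( - 1)*89^(-1) = - 3/3649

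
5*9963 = 49815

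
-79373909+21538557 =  - 57835352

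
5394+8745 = 14139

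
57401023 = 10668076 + 46732947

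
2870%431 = 284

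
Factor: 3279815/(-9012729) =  - 3^(  -  1)*5^1*7^2*1217^1*273113^( - 1) =-298165/819339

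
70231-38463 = 31768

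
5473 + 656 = 6129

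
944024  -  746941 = 197083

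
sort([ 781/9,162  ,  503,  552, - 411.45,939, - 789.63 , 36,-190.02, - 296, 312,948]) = [-789.63,-411.45, - 296,  -  190.02, 36, 781/9, 162, 312, 503, 552,939, 948] 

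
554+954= 1508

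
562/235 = 562/235 = 2.39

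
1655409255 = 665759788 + 989649467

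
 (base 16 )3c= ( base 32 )1S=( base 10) 60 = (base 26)28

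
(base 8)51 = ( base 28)1d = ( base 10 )41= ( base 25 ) 1G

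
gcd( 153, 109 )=1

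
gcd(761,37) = 1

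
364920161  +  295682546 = 660602707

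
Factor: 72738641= 29^1*283^1 *8863^1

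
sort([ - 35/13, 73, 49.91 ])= [ - 35/13,49.91 , 73]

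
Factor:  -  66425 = -5^2*2657^1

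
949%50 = 49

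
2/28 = 1/14 = 0.07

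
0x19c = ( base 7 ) 1126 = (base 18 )14G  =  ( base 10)412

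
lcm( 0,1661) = 0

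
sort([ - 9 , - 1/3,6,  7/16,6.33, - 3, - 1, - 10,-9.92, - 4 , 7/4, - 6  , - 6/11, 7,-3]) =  [ - 10 , - 9.92, - 9, - 6, -4,- 3, - 3,- 1, - 6/11, - 1/3, 7/16,7/4,6,6.33,7]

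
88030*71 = 6250130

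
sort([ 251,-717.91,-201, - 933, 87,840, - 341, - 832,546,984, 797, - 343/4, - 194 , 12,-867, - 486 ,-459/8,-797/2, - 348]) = [  -  933,-867,-832,-717.91, - 486,-797/2, - 348, - 341,-201, -194, -343/4,- 459/8 , 12, 87, 251, 546 , 797, 840, 984]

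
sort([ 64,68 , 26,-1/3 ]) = [ - 1/3,26,64,68 ] 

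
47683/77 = 619 + 20/77 = 619.26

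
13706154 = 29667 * 462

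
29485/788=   37 + 329/788 = 37.42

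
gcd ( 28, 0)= 28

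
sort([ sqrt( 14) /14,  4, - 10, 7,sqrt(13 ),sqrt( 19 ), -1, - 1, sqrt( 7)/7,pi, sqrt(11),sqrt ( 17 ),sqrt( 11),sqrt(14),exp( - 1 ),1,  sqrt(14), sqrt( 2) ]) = [ - 10,-1,-1, sqrt( 14)/14,exp (-1 ) , sqrt( 7 )/7, 1,sqrt( 2 ),pi , sqrt ( 11 ),sqrt(11 )  ,  sqrt(13 ), sqrt(  14) , sqrt( 14),4, sqrt( 17 ),sqrt( 19 ), 7]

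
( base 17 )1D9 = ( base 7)1341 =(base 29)hq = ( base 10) 519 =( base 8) 1007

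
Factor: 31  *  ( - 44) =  - 1364 = - 2^2*11^1*31^1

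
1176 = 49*24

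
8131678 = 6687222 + 1444456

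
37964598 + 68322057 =106286655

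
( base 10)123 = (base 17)74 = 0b1111011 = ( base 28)4B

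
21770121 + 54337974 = 76108095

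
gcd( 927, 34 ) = 1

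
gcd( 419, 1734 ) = 1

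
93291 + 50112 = 143403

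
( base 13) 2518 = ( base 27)75M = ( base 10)5260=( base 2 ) 1010010001100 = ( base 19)eag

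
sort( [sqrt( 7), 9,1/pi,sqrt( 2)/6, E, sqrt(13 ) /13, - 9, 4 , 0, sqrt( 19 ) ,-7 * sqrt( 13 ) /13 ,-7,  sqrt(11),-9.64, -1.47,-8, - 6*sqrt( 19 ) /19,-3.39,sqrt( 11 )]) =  [- 9.64, - 9,-8 , - 7, - 3.39,-7*sqrt( 13 ) /13, - 1.47, - 6*sqrt( 19 ) /19,  0, sqrt( 2 )/6,sqrt ( 13 )/13,1/pi,sqrt(7), E , sqrt( 11 ), sqrt(11),  4, sqrt( 19 ),9 ] 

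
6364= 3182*2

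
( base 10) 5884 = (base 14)2204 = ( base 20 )EE4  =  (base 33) 5DA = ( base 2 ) 1011011111100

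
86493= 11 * 7863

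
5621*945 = 5311845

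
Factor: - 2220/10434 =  - 10/47=- 2^1*5^1 *47^( - 1)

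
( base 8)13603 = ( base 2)1011110000011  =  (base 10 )6019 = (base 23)B8G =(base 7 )23356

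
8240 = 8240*1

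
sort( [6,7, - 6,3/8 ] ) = [ - 6,3/8, 6,7 ]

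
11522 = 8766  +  2756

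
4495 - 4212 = 283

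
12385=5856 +6529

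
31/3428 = 31/3428 = 0.01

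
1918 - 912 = 1006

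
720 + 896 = 1616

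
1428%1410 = 18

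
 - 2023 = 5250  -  7273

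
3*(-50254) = - 150762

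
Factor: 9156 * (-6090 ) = -55760040 = -2^3*3^2 *5^1*7^2 * 29^1*109^1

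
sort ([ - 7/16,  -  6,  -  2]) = [ - 6,-2, - 7/16] 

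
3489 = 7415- 3926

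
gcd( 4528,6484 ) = 4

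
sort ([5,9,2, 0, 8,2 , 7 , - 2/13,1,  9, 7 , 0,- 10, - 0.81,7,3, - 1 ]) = [ - 10, - 1,-0.81, - 2/13, 0, 0, 1,2,2, 3, 5, 7,  7, 7,  8,9 , 9 ]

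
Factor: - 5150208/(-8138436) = 429184/678203 = 2^7*7^1*479^1*678203^( - 1)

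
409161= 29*14109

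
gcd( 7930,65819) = 793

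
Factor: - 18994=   -  2^1 * 9497^1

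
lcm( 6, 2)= 6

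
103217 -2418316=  - 2315099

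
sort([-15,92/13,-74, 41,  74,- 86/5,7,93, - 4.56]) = [ - 74, - 86/5,-15, - 4.56 , 7, 92/13,41,  74, 93]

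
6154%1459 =318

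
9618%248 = 194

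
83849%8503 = 7322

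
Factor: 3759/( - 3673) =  - 3^1*7^1*179^1*3673^(  -  1 ) 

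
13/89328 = 13/89328 = 0.00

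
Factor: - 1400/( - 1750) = 4/5 = 2^2*5^(-1 ) 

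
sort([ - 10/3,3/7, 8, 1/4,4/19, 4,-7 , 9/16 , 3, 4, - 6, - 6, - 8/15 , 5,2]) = [- 7,  -  6, - 6, - 10/3, - 8/15, 4/19,1/4 , 3/7, 9/16,2, 3,4, 4,  5, 8]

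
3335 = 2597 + 738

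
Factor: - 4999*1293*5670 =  -2^1*3^5*5^1*7^1*431^1 *4999^1 = -36649218690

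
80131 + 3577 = 83708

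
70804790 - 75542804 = - 4738014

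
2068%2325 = 2068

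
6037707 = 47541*127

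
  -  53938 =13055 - 66993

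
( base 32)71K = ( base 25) BDK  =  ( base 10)7220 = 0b1110000110100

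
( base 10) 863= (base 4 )31133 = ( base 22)1h5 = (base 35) ON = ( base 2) 1101011111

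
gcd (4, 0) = 4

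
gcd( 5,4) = 1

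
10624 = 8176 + 2448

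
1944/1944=1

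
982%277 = 151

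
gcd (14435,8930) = 5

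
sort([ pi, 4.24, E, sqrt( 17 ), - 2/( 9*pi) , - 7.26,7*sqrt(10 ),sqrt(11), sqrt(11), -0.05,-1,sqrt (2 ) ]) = [ - 7.26,-1,  -  2/(9*pi), - 0.05,sqrt(2),E, pi,sqrt( 11), sqrt( 11), sqrt(17 ),4.24, 7*sqrt(10 )]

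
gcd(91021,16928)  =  1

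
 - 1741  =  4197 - 5938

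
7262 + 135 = 7397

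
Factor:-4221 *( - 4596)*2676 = 2^4*3^4*7^1*67^1*223^1*383^1 = 51913640016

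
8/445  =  8/445=0.02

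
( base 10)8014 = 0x1F4E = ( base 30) 8r4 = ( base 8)17516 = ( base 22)GC6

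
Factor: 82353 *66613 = 3^1*29^1 * 97^1*283^1*2297^1=5485780389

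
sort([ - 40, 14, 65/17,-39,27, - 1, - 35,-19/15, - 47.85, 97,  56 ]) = [ - 47.85, - 40,  -  39,  -  35, - 19/15, - 1,  65/17, 14, 27, 56, 97] 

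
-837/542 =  - 2 + 247/542 = - 1.54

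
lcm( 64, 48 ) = 192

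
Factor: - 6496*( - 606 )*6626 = 2^7*3^1*7^1*29^1* 101^1*3313^1 = 26083752576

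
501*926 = 463926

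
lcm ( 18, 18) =18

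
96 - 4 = 92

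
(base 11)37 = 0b101000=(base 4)220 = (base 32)18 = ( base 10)40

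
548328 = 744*737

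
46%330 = 46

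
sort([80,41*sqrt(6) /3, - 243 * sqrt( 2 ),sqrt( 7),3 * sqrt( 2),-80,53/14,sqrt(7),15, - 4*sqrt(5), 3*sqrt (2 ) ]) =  [  -  243*sqrt (2) ,-80,  -  4 * sqrt( 5 ), sqrt (7), sqrt(7 ),53/14,  3*sqrt(2 ),  3*sqrt( 2 ), 15,41*sqrt(6) /3,80] 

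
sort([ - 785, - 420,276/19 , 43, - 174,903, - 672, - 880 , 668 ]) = [ - 880, - 785, - 672, - 420,-174, 276/19,43,  668, 903 ] 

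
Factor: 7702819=17^1*453107^1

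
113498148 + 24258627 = 137756775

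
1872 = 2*936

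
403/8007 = 403/8007=0.05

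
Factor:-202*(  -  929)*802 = 150501716 = 2^2 * 101^1*401^1*929^1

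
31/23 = 31/23 = 1.35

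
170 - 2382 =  - 2212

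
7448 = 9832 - 2384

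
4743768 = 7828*606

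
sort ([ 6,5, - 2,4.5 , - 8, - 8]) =[-8, - 8, - 2,4.5,5  ,  6 ]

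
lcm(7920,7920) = 7920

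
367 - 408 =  - 41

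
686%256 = 174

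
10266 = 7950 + 2316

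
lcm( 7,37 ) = 259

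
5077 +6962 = 12039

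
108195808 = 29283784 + 78912024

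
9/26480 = 9/26480=0.00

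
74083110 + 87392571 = 161475681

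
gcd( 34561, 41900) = 1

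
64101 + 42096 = 106197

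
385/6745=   77/1349 = 0.06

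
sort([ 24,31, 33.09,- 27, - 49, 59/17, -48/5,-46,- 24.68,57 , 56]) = [ - 49,  -  46,  -  27 , - 24.68,- 48/5,59/17,24, 31,33.09,56,57 ]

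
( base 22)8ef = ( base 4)1001203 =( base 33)3S4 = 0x1063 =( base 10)4195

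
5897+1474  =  7371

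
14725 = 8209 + 6516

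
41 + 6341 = 6382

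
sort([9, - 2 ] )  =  [ - 2, 9 ] 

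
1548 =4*387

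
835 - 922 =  - 87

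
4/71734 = 2/35867 = 0.00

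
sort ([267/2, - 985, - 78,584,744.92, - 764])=[ - 985, -764, - 78,267/2, 584,744.92]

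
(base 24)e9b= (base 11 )6258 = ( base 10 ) 8291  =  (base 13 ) 3a0a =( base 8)20143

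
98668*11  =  1085348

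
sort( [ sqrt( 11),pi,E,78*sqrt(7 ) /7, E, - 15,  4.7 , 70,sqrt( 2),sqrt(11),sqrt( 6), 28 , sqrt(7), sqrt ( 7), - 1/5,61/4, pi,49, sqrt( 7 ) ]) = [ - 15, - 1/5,sqrt( 2),sqrt( 6),sqrt(7 ),sqrt( 7),  sqrt(7 )  ,  E , E,  pi,pi,  sqrt (11 ),sqrt( 11 ), 4.7,  61/4,28,78*sqrt( 7)/7,49, 70]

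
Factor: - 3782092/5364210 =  - 1891046/2682105 = - 2^1*3^( - 1)*5^( - 1 ) * 17^1* 55619^1*  178807^( - 1)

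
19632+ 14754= 34386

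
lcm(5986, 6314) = 460922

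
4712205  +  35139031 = 39851236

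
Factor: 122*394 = 48068=2^2*61^1*197^1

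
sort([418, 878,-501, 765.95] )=[-501, 418,765.95, 878 ]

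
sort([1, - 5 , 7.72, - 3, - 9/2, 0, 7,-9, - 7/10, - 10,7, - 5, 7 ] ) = [ - 10, - 9, - 5, - 5, - 9/2, - 3, - 7/10, 0 , 1, 7,  7,7, 7.72 ]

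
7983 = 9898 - 1915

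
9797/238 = 41 + 39/238 = 41.16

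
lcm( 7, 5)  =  35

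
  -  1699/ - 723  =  1699/723 = 2.35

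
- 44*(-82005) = 3608220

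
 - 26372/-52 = 507 + 2/13  =  507.15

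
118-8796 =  - 8678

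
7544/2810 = 3772/1405 = 2.68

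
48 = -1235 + 1283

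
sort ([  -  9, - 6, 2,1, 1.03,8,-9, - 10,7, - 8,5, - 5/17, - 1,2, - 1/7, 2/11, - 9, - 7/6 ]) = [-10, - 9, - 9, - 9, - 8, - 6,  -  7/6,-1, - 5/17,-1/7,2/11,1,1.03, 2,2,5,7,8] 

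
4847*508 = 2462276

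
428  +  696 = 1124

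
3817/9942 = 3817/9942 =0.38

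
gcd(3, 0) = 3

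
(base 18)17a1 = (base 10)8281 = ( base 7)33100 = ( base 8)20131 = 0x2059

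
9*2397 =21573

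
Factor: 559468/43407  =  116/9 = 2^2 * 3^(  -  2 )*29^1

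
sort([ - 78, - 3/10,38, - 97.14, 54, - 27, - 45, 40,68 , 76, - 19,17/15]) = [ - 97.14,-78, - 45, - 27,  -  19, - 3/10, 17/15, 38, 40,54, 68, 76 ]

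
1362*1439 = 1959918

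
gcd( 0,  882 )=882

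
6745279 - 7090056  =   - 344777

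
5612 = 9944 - 4332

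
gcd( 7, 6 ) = 1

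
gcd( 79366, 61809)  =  1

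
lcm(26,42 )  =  546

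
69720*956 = 66652320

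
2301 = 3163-862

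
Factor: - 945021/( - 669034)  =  2^( - 1) * 3^1*7^1 * 11^1*37^ ( - 1)*4091^1*9041^ ( - 1 ) 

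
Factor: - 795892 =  - 2^2*23^1*41^1*211^1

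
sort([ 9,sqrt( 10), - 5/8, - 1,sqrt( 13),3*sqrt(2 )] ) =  [-1, - 5/8 , sqrt( 10),sqrt(13), 3*sqrt( 2), 9 ] 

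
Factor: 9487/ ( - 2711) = -53^1*179^1*2711^(-1)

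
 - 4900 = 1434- 6334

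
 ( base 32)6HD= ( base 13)3086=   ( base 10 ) 6701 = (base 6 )51005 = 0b1101000101101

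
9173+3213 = 12386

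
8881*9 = 79929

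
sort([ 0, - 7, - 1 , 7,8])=[ - 7,-1, 0,7, 8 ] 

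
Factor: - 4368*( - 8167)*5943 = 212007349008= 2^4*3^2 *7^2*13^1*283^1*8167^1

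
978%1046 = 978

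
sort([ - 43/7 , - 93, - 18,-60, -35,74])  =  [ - 93,-60, - 35 , - 18,-43/7,74]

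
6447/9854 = 6447/9854 = 0.65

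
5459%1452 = 1103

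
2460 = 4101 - 1641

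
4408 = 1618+2790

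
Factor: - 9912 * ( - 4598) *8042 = 2^5*3^1*7^1 * 11^2*19^1*59^1 *4021^1 = 366517173792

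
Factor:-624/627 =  - 2^4*11^ ( - 1)*13^1*19^ ( - 1 ) = - 208/209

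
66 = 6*11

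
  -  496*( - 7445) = 3692720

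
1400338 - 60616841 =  - 59216503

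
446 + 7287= 7733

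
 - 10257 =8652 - 18909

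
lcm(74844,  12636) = 972972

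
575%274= 27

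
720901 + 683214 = 1404115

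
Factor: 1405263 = 3^1*468421^1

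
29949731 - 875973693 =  - 846023962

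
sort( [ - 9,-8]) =[-9,  -  8 ]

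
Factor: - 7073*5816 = -41136568 = - 2^3*11^1  *  643^1*727^1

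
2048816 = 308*6652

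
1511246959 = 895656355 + 615590604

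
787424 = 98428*8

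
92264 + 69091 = 161355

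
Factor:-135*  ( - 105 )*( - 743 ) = - 3^4*5^2*7^1*743^1 = - 10532025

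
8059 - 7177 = 882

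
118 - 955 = -837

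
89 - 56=33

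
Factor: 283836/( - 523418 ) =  - 2^1*3^1 * 7^( - 3 )*31^1= - 186/343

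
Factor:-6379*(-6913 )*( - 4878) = -2^1*3^2 * 31^1*223^1*271^1*6379^1 = -215110175706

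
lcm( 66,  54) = 594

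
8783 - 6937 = 1846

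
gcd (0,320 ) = 320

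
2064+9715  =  11779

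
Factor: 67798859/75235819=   19^1*97^(  -  1) * 775627^( - 1 )*3568361^1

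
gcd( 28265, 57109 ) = 1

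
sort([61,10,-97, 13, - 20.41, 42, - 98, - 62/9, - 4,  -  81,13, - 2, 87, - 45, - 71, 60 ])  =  [ - 98,-97, - 81, - 71, - 45, - 20.41, - 62/9 , - 4,-2, 10 , 13, 13, 42,60,61, 87] 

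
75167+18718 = 93885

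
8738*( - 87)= - 760206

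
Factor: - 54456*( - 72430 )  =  2^4*3^1*5^1*2269^1*7243^1 = 3944248080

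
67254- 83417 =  - 16163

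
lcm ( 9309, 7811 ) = 679557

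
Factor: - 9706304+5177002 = -4529302 = - 2^1*149^1*15199^1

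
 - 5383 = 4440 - 9823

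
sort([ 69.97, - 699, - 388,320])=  [ - 699,  -  388,69.97, 320]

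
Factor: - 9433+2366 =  -7067 = - 37^1*191^1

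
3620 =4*905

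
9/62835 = 3/20945 = 0.00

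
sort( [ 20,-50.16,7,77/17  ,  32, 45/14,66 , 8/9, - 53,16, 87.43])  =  [ - 53, - 50.16, 8/9 , 45/14 , 77/17, 7, 16,  20,  32, 66,87.43] 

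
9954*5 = 49770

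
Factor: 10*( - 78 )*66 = -51480  =  -2^3*3^2 * 5^1*11^1*13^1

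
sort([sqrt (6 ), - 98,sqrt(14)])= [-98,sqrt( 6 ) , sqrt( 14 ) ] 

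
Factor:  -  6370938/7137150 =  - 1061823/1189525 = - 3^1 * 5^( - 2)*7^1 * 59^1*857^1*47581^(-1 ) 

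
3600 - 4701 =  - 1101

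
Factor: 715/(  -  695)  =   - 11^1*13^1*139^(- 1) = -143/139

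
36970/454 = 81+98/227 = 81.43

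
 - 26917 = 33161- 60078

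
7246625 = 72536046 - 65289421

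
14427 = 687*21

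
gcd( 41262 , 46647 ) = 3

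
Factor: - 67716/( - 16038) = 2^1*3^( - 2 )*19^1 = 38/9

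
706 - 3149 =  - 2443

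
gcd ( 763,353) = 1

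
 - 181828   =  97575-279403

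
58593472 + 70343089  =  128936561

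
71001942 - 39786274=31215668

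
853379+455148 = 1308527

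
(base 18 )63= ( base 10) 111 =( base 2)1101111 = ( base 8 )157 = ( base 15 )76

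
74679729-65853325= 8826404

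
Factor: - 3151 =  - 23^1*137^1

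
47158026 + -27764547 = 19393479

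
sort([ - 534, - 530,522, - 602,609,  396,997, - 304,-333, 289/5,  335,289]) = [- 602,-534,-530, - 333, - 304,289/5, 289,335, 396,522,609,997] 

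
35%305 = 35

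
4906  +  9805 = 14711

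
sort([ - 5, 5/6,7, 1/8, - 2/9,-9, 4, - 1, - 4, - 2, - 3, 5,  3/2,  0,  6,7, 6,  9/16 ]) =[  -  9 , - 5,  -  4, - 3, - 2,  -  1,  -  2/9, 0, 1/8 , 9/16,5/6, 3/2, 4, 5,6, 6, 7, 7]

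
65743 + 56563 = 122306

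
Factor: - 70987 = -7^1*10141^1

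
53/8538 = 53/8538 = 0.01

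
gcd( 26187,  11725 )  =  7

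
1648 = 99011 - 97363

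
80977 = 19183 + 61794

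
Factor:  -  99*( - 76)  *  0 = 0 = 0^1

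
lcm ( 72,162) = 648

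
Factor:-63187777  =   - 63187777^1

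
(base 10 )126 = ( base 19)6C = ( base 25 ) 51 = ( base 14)90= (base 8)176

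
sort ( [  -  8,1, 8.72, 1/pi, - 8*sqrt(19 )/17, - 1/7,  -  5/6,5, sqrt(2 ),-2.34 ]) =[ - 8, - 2.34,-8*sqrt (19 )/17,- 5/6,  -  1/7, 1/pi, 1,sqrt(2 ), 5, 8.72]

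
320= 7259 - 6939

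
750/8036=375/4018 = 0.09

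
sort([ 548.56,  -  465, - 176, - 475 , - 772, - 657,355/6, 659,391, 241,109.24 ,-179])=[ - 772,- 657, - 475,- 465, -179, - 176,355/6,  109.24,241,391,548.56, 659 ]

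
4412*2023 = 8925476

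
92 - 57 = 35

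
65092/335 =65092/335 = 194.30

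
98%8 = 2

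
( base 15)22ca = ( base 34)6DC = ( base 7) 30355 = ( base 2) 1110011011110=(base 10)7390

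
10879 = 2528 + 8351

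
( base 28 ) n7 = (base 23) 157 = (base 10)651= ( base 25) 111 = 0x28B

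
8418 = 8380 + 38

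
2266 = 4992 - 2726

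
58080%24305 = 9470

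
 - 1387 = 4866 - 6253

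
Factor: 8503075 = 5^2*7^1  *48589^1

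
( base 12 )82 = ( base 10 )98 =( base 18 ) 58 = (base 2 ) 1100010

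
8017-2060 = 5957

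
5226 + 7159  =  12385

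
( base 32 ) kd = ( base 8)1215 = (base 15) 2d8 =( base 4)22031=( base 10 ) 653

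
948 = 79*12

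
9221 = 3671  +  5550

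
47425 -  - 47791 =95216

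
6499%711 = 100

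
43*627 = 26961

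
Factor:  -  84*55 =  - 2^2 * 3^1*5^1*7^1*11^1 = -4620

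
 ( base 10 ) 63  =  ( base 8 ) 77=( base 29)25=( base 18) 39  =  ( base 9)70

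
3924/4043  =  3924/4043 = 0.97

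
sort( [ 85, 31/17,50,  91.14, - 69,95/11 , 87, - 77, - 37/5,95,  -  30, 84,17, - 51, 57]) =[ - 77, - 69, - 51, - 30, - 37/5,31/17, 95/11, 17,50,57,84,85,87 , 91.14,95 ] 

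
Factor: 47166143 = 17^1*2774479^1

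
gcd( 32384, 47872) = 1408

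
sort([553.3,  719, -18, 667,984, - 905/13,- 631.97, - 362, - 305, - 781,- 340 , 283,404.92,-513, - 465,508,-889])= [-889, - 781, - 631.97,-513, - 465, - 362, - 340, - 305, - 905/13, - 18,283,404.92,508,  553.3, 667, 719, 984] 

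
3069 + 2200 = 5269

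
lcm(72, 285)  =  6840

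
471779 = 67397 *7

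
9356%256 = 140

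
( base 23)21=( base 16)2f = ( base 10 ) 47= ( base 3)1202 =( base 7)65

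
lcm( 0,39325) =0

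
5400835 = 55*98197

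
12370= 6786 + 5584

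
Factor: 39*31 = 1209= 3^1*13^1 * 31^1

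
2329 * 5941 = 13836589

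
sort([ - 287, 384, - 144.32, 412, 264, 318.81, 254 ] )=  [ - 287, - 144.32, 254, 264, 318.81, 384,412] 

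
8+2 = 10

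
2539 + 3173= 5712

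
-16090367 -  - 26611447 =10521080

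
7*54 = 378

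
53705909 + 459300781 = 513006690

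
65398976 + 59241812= 124640788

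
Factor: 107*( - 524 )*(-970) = 54385960=2^3*5^1*97^1 * 107^1*131^1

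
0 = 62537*0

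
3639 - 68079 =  - 64440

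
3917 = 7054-3137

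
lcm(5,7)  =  35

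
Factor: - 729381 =-3^1*37^1*6571^1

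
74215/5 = 14843   =  14843.00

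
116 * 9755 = 1131580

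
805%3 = 1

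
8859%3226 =2407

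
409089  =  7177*57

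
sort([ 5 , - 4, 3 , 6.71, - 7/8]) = [ - 4, - 7/8, 3 , 5,6.71]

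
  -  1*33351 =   -  33351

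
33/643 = 33/643 = 0.05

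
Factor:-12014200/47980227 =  - 2^3*3^( - 1 )*5^2*11^1*43^1*127^1 *463^( - 1)*34543^(  -  1)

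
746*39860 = 29735560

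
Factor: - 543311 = -543311^1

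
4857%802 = 45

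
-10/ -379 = 10/379 = 0.03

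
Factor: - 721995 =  - 3^1*5^1 *127^1*379^1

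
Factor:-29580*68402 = -2^3* 3^1 * 5^1*17^1*23^1*29^1*1487^1 = -2023331160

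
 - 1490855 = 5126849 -6617704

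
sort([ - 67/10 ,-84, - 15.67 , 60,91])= [ - 84 , - 15.67, - 67/10, 60, 91]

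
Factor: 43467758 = 2^1*21733879^1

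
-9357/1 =-9357 = - 9357.00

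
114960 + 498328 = 613288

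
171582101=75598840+95983261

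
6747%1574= 451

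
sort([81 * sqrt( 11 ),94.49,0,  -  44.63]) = [  -  44.63,0,  94.49, 81*sqrt(11) ]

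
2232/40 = 279/5 = 55.80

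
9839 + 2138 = 11977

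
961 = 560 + 401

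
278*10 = 2780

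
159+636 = 795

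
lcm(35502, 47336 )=142008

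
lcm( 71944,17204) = 791384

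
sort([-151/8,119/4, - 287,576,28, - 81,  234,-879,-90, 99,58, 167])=[  -  879,  -  287, - 90, - 81,-151/8, 28, 119/4 , 58,  99,167, 234,576]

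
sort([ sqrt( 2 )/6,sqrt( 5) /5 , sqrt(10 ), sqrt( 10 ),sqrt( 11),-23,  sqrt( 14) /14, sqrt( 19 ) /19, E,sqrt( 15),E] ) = [ - 23, sqrt(19 ) /19, sqrt ( 2)/6,sqrt( 14)/14, sqrt( 5)/5, E,E, sqrt( 10 ),sqrt( 10),sqrt( 11 ), sqrt (15 )] 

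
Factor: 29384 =2^3*3673^1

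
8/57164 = 2/14291 = 0.00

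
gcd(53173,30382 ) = 1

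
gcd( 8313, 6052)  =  17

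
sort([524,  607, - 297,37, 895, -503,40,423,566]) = [ - 503, - 297,37,40 , 423,524,566,607,895]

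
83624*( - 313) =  - 26174312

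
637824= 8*79728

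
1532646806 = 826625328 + 706021478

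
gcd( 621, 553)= 1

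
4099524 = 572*7167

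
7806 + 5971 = 13777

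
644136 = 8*80517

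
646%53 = 10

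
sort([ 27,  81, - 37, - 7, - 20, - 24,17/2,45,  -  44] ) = [ - 44, - 37  , - 24, - 20, - 7, 17/2, 27, 45,81] 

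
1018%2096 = 1018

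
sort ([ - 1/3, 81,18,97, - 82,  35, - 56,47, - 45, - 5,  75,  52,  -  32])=[ - 82,- 56, - 45,-32,-5,-1/3,18,35 , 47,52,75,81, 97 ] 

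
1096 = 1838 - 742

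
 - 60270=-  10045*6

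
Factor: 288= 2^5*3^2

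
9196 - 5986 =3210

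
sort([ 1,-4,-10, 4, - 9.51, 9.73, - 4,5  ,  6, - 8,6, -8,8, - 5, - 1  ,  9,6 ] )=[ - 10, - 9.51,  -  8, - 8, - 5, - 4, - 4, - 1, 1, 4, 5, 6, 6, 6, 8, 9, 9.73]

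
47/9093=47/9093 = 0.01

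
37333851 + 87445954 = 124779805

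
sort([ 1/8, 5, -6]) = [ - 6,1/8,5]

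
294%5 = 4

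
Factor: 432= 2^4*3^3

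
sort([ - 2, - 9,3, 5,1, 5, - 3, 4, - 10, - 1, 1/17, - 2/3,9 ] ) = [ - 10, - 9, - 3,-2, - 1, - 2/3,1/17,1 , 3, 4,5, 5,  9 ] 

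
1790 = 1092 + 698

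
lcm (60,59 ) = 3540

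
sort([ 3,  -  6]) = [ -6,3] 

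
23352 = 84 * 278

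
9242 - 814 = 8428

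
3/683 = 3/683 = 0.00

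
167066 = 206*811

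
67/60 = 67/60 =1.12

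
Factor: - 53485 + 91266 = 37781 = 37781^1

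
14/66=7/33 = 0.21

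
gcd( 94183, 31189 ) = 1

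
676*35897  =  24266372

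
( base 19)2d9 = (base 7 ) 2565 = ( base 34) sq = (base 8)1722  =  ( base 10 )978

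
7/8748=7/8748 = 0.00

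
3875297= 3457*1121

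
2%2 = 0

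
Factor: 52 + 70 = 2^1*61^1 = 122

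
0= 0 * 152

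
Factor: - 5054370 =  - 2^1*3^1*5^1*331^1*509^1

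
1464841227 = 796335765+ 668505462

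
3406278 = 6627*514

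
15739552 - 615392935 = - 599653383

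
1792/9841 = 1792/9841 = 0.18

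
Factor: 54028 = 2^2 * 13^1 *1039^1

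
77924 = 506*154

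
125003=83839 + 41164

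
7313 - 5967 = 1346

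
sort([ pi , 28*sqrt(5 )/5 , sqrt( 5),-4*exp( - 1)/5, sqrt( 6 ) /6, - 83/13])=[ - 83/13,-4*exp( - 1)/5,sqrt(6)/6, sqrt(5),pi, 28  *sqrt( 5 ) /5] 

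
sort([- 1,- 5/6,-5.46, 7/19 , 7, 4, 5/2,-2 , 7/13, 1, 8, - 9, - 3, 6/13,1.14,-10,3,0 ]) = [  -  10, - 9,-5.46, - 3,- 2,-1,-5/6, 0 , 7/19, 6/13 , 7/13, 1, 1.14,5/2,  3, 4,7,8] 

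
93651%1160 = 851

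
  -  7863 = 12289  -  20152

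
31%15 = 1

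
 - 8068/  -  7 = 8068/7 = 1152.57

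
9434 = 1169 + 8265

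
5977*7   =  41839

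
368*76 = 27968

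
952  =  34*28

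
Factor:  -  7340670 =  - 2^1*3^2*5^1  *  81563^1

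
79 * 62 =4898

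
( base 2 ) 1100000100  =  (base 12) 544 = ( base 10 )772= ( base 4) 30010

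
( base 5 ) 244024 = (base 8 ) 22060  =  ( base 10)9264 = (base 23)hbi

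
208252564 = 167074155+41178409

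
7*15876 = 111132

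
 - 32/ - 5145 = 32/5145  =  0.01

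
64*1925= 123200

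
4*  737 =2948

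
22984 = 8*2873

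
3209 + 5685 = 8894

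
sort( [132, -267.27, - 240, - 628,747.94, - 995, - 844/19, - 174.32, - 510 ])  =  [  -  995, - 628, - 510, - 267.27, - 240, - 174.32, - 844/19, 132,747.94]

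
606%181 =63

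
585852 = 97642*6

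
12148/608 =19+149/152= 19.98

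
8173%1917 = 505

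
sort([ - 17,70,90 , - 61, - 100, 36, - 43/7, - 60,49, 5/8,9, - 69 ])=[ - 100,  -  69, - 61, - 60,-17, - 43/7,5/8,9, 36,  49,70, 90]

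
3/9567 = 1/3189 = 0.00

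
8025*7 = 56175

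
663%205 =48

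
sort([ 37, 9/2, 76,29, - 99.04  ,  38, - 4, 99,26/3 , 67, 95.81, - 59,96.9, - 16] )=[ - 99.04, - 59,-16, -4, 9/2, 26/3,29,37, 38, 67,76, 95.81,96.9, 99 ] 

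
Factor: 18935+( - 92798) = -3^2*29^1*283^1 = - 73863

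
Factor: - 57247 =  - 19^1*23^1*131^1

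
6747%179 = 124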